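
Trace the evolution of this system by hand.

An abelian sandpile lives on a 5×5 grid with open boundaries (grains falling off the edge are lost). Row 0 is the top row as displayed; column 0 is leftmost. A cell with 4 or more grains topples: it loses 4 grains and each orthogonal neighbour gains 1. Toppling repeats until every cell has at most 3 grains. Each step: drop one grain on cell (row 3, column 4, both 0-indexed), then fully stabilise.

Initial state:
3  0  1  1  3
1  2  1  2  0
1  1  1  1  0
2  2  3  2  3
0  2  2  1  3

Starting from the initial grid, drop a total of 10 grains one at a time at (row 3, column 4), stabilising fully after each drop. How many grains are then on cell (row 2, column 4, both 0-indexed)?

gen 0: 3  0  1  1  3
1  2  1  2  0
1  1  1  1  0
2  2  3  2  3
0  2  2  1  3
gen 1: 3  0  1  1  3
1  2  1  2  0
1  1  1  1  1
2  2  3  3  1
0  2  2  2  0
gen 2: 3  0  1  1  3
1  2  1  2  0
1  1  1  1  1
2  2  3  3  2
0  2  2  2  0
gen 3: 3  0  1  1  3
1  2  1  2  0
1  1  1  1  1
2  2  3  3  3
0  2  2  2  0
gen 4: 3  0  1  1  3
1  2  1  2  0
1  1  2  2  2
2  3  0  1  1
0  2  3  3  1
gen 5: 3  0  1  1  3
1  2  1  2  0
1  1  2  2  2
2  3  0  1  2
0  2  3  3  1
gen 6: 3  0  1  1  3
1  2  1  2  0
1  1  2  2  2
2  3  0  1  3
0  2  3  3  1
gen 7: 3  0  1  1  3
1  2  1  2  0
1  1  2  2  3
2  3  0  2  0
0  2  3  3  2
gen 8: 3  0  1  1  3
1  2  1  2  0
1  1  2  2  3
2  3  0  2  1
0  2  3  3  2
gen 9: 3  0  1  1  3
1  2  1  2  0
1  1  2  2  3
2  3  0  2  2
0  2  3  3  2
gen 10: 3  0  1  1  3
1  2  1  2  0
1  1  2  2  3
2  3  0  2  3
0  2  3  3  2

3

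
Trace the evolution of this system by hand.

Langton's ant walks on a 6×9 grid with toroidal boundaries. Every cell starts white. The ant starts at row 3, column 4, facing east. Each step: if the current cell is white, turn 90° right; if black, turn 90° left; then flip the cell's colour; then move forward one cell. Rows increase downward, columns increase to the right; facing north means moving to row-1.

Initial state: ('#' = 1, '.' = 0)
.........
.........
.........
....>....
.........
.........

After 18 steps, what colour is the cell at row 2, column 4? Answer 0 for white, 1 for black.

0) .........
.........
.........
....>....
.........
.........
1) .........
.........
.........
....#....
....v....
.........
2) .........
.........
.........
....#....
...<#....
.........
3) .........
.........
.........
...^#....
...##....
.........
4) .........
.........
.........
...#>....
...##....
.........
5) .........
.........
....^....
...#.....
...##....
.........
6) .........
.........
....#>...
...#.....
...##....
.........
7) .........
.........
....##...
...#.v...
...##....
.........
8) .........
.........
....##...
...#<#...
...##....
.........
9) .........
.........
....^#...
...###...
...##....
.........
10) .........
.........
...<.#...
...###...
...##....
.........
11) .........
...^.....
...#.#...
...###...
...##....
.........
12) .........
...#>....
...#.#...
...###...
...##....
.........
13) .........
...##....
...#v#...
...###...
...##....
.........
14) .........
...##....
...<##...
...###...
...##....
.........
15) .........
...##....
....##...
...v##...
...##....
.........
16) .........
...##....
....##...
....>#...
...##....
.........
17) .........
...##....
....^#...
.....#...
...##....
.........
18) .........
...##....
...<.#...
.....#...
...##....
.........

0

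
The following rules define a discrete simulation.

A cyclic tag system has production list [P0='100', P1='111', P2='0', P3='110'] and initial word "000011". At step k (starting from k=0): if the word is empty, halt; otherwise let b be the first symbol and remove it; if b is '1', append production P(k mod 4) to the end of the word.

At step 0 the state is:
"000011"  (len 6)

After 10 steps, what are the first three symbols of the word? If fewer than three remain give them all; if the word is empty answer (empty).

gen 0: "000011"  (len 6)
gen 1: "00011"  (len 5)
gen 2: "0011"  (len 4)
gen 3: "011"  (len 3)
gen 4: "11"  (len 2)
gen 5: "1100"  (len 4)
gen 6: "100111"  (len 6)
gen 7: "001110"  (len 6)
gen 8: "01110"  (len 5)
gen 9: "1110"  (len 4)
gen 10: "110111"  (len 6)

110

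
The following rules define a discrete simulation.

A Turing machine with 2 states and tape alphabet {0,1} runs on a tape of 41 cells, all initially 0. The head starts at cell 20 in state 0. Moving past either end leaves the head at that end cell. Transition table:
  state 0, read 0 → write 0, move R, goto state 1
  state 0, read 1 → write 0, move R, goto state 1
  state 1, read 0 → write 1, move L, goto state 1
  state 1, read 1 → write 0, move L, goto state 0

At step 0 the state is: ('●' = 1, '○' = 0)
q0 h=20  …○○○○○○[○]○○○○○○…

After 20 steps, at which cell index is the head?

2

gen 0: q0 h=20  …○○○○○○[○]○○○○○○…
gen 1: q1 h=21  …○○○○○○[○]○○○○○○…
gen 2: q1 h=20  …○○○○○○[○]●○○○○○…
gen 3: q1 h=19  …○○○○○○[○]●●○○○○…
gen 4: q1 h=18  …○○○○○○[○]●●●○○○…
gen 5: q1 h=17  …○○○○○○[○]●●●●○○…
gen 6: q1 h=16  …○○○○○○[○]●●●●●○…
gen 7: q1 h=15  …○○○○○○[○]●●●●●●…
gen 8: q1 h=14  …○○○○○○[○]●●●●●●…
gen 9: q1 h=13  …○○○○○○[○]●●●●●●…
gen 10: q1 h=12  …○○○○○○[○]●●●●●●…
gen 11: q1 h=11  …○○○○○○[○]●●●●●●…
gen 12: q1 h=10  …○○○○○○[○]●●●●●●…
gen 13: q1 h= 9  …○○○○○○[○]●●●●●●…
gen 14: q1 h= 8  …○○○○○○[○]●●●●●●…
gen 15: q1 h= 7  …○○○○○○[○]●●●●●●…
gen 16: q1 h= 6  |○○○○○○[○]●●●●●●…
gen 17: q1 h= 5  |○○○○○[○]●●●●●●…
gen 18: q1 h= 4  |○○○○[○]●●●●●●…
gen 19: q1 h= 3  |○○○[○]●●●●●●…
gen 20: q1 h= 2  |○○[○]●●●●●●…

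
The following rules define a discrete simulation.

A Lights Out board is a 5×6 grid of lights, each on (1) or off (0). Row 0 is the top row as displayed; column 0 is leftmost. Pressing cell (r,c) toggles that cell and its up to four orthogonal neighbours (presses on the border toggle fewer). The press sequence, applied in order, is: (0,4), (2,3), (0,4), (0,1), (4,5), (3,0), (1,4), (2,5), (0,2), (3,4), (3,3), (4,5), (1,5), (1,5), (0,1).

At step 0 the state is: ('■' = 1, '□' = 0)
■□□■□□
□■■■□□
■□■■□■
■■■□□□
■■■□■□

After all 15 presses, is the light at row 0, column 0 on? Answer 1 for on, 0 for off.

1

step 0: ■□□■□□
□■■■□□
■□■■□■
■■■□□□
■■■□■□
step 1: ■□□□■■
□■■■■□
■□■■□■
■■■□□□
■■■□■□
step 2: ■□□□■■
□■■□■□
■□□□■■
■■■■□□
■■■□■□
step 3: ■□□■□□
□■■□□□
■□□□■■
■■■■□□
■■■□■□
step 4: □■■■□□
□□■□□□
■□□□■■
■■■■□□
■■■□■□
step 5: □■■■□□
□□■□□□
■□□□■■
■■■■□■
■■■□□■
step 6: □■■■□□
□□■□□□
□□□□■■
□□■■□■
□■■□□■
step 7: □■■■■□
□□■■■■
□□□□□■
□□■■□■
□■■□□■
step 8: □■■■■□
□□■■■□
□□□□■□
□□■■□□
□■■□□■
step 9: □□□□■□
□□□■■□
□□□□■□
□□■■□□
□■■□□■
step 10: □□□□■□
□□□■■□
□□□□□□
□□■□■■
□■■□■■
step 11: □□□□■□
□□□■■□
□□□■□□
□□□■□■
□■■■■■
step 12: □□□□■□
□□□■■□
□□□■□□
□□□■□□
□■■■□□
step 13: □□□□■■
□□□■□■
□□□■□■
□□□■□□
□■■■□□
step 14: □□□□■□
□□□■■□
□□□■□□
□□□■□□
□■■■□□
step 15: ■■■□■□
□■□■■□
□□□■□□
□□□■□□
□■■■□□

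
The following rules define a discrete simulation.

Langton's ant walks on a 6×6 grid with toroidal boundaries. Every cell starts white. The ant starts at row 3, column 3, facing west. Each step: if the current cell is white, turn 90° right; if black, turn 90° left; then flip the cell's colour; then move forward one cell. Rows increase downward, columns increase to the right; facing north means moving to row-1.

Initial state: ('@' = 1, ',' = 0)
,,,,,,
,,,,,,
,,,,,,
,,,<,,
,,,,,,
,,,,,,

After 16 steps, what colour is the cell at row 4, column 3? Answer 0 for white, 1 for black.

1

k=0  ,,,,,,
,,,,,,
,,,,,,
,,,<,,
,,,,,,
,,,,,,
k=1  ,,,,,,
,,,,,,
,,,^,,
,,,@,,
,,,,,,
,,,,,,
k=2  ,,,,,,
,,,,,,
,,,@>,
,,,@,,
,,,,,,
,,,,,,
k=3  ,,,,,,
,,,,,,
,,,@@,
,,,@v,
,,,,,,
,,,,,,
k=4  ,,,,,,
,,,,,,
,,,@@,
,,,<@,
,,,,,,
,,,,,,
k=5  ,,,,,,
,,,,,,
,,,@@,
,,,,@,
,,,v,,
,,,,,,
k=6  ,,,,,,
,,,,,,
,,,@@,
,,,,@,
,,<@,,
,,,,,,
k=7  ,,,,,,
,,,,,,
,,,@@,
,,^,@,
,,@@,,
,,,,,,
k=8  ,,,,,,
,,,,,,
,,,@@,
,,@>@,
,,@@,,
,,,,,,
k=9  ,,,,,,
,,,,,,
,,,@@,
,,@@@,
,,@v,,
,,,,,,
k=10  ,,,,,,
,,,,,,
,,,@@,
,,@@@,
,,@,>,
,,,,,,
k=11  ,,,,,,
,,,,,,
,,,@@,
,,@@@,
,,@,@,
,,,,v,
k=12  ,,,,,,
,,,,,,
,,,@@,
,,@@@,
,,@,@,
,,,<@,
k=13  ,,,,,,
,,,,,,
,,,@@,
,,@@@,
,,@^@,
,,,@@,
k=14  ,,,,,,
,,,,,,
,,,@@,
,,@@@,
,,@@>,
,,,@@,
k=15  ,,,,,,
,,,,,,
,,,@@,
,,@@^,
,,@@,,
,,,@@,
k=16  ,,,,,,
,,,,,,
,,,@@,
,,@<,,
,,@@,,
,,,@@,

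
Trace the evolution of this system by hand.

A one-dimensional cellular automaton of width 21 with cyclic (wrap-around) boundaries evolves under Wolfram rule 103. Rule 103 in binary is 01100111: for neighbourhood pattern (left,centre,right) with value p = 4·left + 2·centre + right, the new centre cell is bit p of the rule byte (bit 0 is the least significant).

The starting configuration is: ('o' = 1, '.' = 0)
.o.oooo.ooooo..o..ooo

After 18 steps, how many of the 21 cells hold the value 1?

9

step 0: .o.oooo.ooooo..o..ooo
step 1: ooo...oo....o.oo.o..o
step 2: ..o.oo.o.ooooo.ooo.o.
step 3: oooo.oooo....oo..ooo.
step 4: ...oo...o.ooo.o.o..oo
step 5: .oo.o.oooo..ooooo.o.o
step 6: o.oooo...o.o....ooooo
step 7: oo...o.ooooo.ooo.....
step 8: .o.oooo....oo..o.oooo
step 9: ooo...o.ooo.o.ooo...o
step 10: ..o.oooo..oooo..o.oo.
step 11: oooo...o.o...o.ooo.o.
step 12: ...o.ooooo.oooo..oooo
step 13: .oooo....oo...o.o...o
step 14: o...o.ooo.o.ooooo.ooo
step 15: o.oooo..oooo....oo...
step 16: oo...o.o...o.ooo.o.oo
step 17: .o.ooooo.oooo..oooo..
step 18: ooo....oo...o.o...o.o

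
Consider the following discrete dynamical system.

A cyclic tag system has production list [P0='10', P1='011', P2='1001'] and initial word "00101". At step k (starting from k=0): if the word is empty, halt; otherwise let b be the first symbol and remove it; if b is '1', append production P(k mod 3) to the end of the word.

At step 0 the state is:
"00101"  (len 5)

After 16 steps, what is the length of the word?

k=0  "00101"  (len 5)
k=1  "0101"  (len 4)
k=2  "101"  (len 3)
k=3  "011001"  (len 6)
k=4  "11001"  (len 5)
k=5  "1001011"  (len 7)
k=6  "0010111001"  (len 10)
k=7  "010111001"  (len 9)
k=8  "10111001"  (len 8)
k=9  "01110011001"  (len 11)
k=10  "1110011001"  (len 10)
k=11  "110011001011"  (len 12)
k=12  "100110010111001"  (len 15)
k=13  "0011001011100110"  (len 16)
k=14  "011001011100110"  (len 15)
k=15  "11001011100110"  (len 14)
k=16  "100101110011010"  (len 15)

15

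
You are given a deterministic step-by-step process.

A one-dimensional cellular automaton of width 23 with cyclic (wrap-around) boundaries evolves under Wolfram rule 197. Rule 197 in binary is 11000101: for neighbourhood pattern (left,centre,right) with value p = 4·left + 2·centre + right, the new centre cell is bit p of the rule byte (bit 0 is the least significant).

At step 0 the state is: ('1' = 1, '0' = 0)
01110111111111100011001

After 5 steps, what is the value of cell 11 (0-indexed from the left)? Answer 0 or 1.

1

gen 0: 01110111111111100011001
gen 1: 00110011111111101001001
gen 2: 00010001111111101001001
gen 3: 01010100111111101001001
gen 4: 01010100011111101001001
gen 5: 01010101001111101001001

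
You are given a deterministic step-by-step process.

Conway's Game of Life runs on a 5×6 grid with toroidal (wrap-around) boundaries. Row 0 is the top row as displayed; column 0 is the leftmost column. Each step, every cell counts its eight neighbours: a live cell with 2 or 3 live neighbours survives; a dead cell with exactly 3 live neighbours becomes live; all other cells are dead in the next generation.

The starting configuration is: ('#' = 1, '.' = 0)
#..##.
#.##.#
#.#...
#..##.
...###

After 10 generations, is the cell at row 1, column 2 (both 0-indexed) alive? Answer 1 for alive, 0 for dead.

[0] #..##.
#.##.#
#.#...
#..##.
...###
[1] ##....
#.#...
#.#...
###...
#.#...
[2] #.#..#
#.#..#
#.##.#
#.##.#
..#..#
[3] ..###.
..#...
......
......
..#...
[4] .##...
..#...
......
......
..#...
[5] .###..
.##...
......
......
.##...
[6] #..#..
.#.#..
......
......
.#.#..
[7] ##.##.
..#...
......
......
..#...
[8] .#.#..
.###..
......
......
.###..
[9] #...#.
.#.#..
..#...
..#...
.#.#..
[10] ##.##.
.###..
.###..
.###..
.###..

1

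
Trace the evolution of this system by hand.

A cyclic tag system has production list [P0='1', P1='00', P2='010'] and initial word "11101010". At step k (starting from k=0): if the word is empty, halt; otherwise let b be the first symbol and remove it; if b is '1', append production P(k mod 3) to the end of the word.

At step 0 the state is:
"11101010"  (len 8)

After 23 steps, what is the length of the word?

k=0  "11101010"  (len 8)
k=1  "11010101"  (len 8)
k=2  "101010100"  (len 9)
k=3  "01010100010"  (len 11)
k=4  "1010100010"  (len 10)
k=5  "01010001000"  (len 11)
k=6  "1010001000"  (len 10)
k=7  "0100010001"  (len 10)
k=8  "100010001"  (len 9)
k=9  "00010001010"  (len 11)
k=10  "0010001010"  (len 10)
k=11  "010001010"  (len 9)
k=12  "10001010"  (len 8)
k=13  "00010101"  (len 8)
k=14  "0010101"  (len 7)
k=15  "010101"  (len 6)
k=16  "10101"  (len 5)
k=17  "010100"  (len 6)
k=18  "10100"  (len 5)
k=19  "01001"  (len 5)
k=20  "1001"  (len 4)
k=21  "001010"  (len 6)
k=22  "01010"  (len 5)
k=23  "1010"  (len 4)

4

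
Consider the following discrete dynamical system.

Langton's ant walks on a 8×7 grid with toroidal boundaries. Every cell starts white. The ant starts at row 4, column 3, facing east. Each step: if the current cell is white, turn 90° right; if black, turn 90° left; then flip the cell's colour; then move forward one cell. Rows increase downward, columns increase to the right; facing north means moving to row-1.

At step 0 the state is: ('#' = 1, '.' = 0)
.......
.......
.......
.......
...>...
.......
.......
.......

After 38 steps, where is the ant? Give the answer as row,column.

3,0

t=0: .......
.......
.......
.......
...>...
.......
.......
.......
t=1: .......
.......
.......
.......
...#...
...v...
.......
.......
t=2: .......
.......
.......
.......
...#...
..<#...
.......
.......
t=3: .......
.......
.......
.......
..^#...
..##...
.......
.......
t=4: .......
.......
.......
.......
..#>...
..##...
.......
.......
t=5: .......
.......
.......
...^...
..#....
..##...
.......
.......
t=6: .......
.......
.......
...#>..
..#....
..##...
.......
.......
t=7: .......
.......
.......
...##..
..#.v..
..##...
.......
.......
t=8: .......
.......
.......
...##..
..#<#..
..##...
.......
.......
t=9: .......
.......
.......
...^#..
..###..
..##...
.......
.......
t=10: .......
.......
.......
..<.#..
..###..
..##...
.......
.......
t=11: .......
.......
..^....
..#.#..
..###..
..##...
.......
.......
t=12: .......
.......
..#>...
..#.#..
..###..
..##...
.......
.......
t=13: .......
.......
..##...
..#v#..
..###..
..##...
.......
.......
t=14: .......
.......
..##...
..<##..
..###..
..##...
.......
.......
t=15: .......
.......
..##...
...##..
..v##..
..##...
.......
.......
t=16: .......
.......
..##...
...##..
...>#..
..##...
.......
.......
t=17: .......
.......
..##...
...^#..
....#..
..##...
.......
.......
t=18: .......
.......
..##...
..<.#..
....#..
..##...
.......
.......
t=19: .......
.......
..^#...
..#.#..
....#..
..##...
.......
.......
t=20: .......
.......
.<.#...
..#.#..
....#..
..##...
.......
.......
t=21: .......
.^.....
.#.#...
..#.#..
....#..
..##...
.......
.......
t=22: .......
.#>....
.#.#...
..#.#..
....#..
..##...
.......
.......
t=23: .......
.##....
.#v#...
..#.#..
....#..
..##...
.......
.......
t=24: .......
.##....
.<##...
..#.#..
....#..
..##...
.......
.......
t=25: .......
.##....
..##...
.v#.#..
....#..
..##...
.......
.......
t=26: .......
.##....
..##...
<##.#..
....#..
..##...
.......
.......
t=27: .......
.##....
^.##...
###.#..
....#..
..##...
.......
.......
t=28: .......
.##....
#>##...
###.#..
....#..
..##...
.......
.......
t=29: .......
.##....
####...
#v#.#..
....#..
..##...
.......
.......
t=30: .......
.##....
####...
#.>.#..
....#..
..##...
.......
.......
t=31: .......
.##....
##^#...
#...#..
....#..
..##...
.......
.......
t=32: .......
.##....
#<.#...
#...#..
....#..
..##...
.......
.......
t=33: .......
.##....
#..#...
#v..#..
....#..
..##...
.......
.......
t=34: .......
.##....
#..#...
<#..#..
....#..
..##...
.......
.......
t=35: .......
.##....
#..#...
.#..#..
v...#..
..##...
.......
.......
t=36: .......
.##....
#..#...
.#..#..
#...#.<
..##...
.......
.......
t=37: .......
.##....
#..#...
.#..#.^
#...#.#
..##...
.......
.......
t=38: .......
.##....
#..#...
>#..#.#
#...#.#
..##...
.......
.......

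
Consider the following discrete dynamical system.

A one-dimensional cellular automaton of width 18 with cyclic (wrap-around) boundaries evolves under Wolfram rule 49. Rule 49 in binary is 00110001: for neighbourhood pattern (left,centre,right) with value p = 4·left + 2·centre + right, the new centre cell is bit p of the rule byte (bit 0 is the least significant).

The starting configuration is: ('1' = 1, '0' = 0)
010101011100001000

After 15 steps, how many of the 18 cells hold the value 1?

8

gen 0: 010101011100001000
gen 1: 001010100011100111
gen 2: 100101011000010000
gen 3: 010010100111001110
gen 4: 001001010000100001
gen 5: 100100101110011100
gen 6: 010010010001000010
gen 7: 001001001100111001
gen 8: 100100100010000100
gen 9: 010010011001110010
gen 10: 001001000100001001
gen 11: 100100110011100100
gen 12: 010010001000010010
gen 13: 001001100111001001
gen 14: 100100010000100100
gen 15: 010011001110010010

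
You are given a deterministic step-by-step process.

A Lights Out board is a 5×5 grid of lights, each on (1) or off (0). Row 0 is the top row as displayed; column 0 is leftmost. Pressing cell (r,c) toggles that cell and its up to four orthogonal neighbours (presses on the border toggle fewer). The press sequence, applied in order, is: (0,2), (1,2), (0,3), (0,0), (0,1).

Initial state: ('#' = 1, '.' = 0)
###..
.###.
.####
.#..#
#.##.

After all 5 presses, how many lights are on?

gen 0: ###..
.###.
.####
.#..#
#.##.
gen 1: #..#.
.#.#.
.####
.#..#
#.##.
gen 2: #.##.
..#..
.#.##
.#..#
#.##.
gen 3: #...#
..##.
.#.##
.#..#
#.##.
gen 4: .#..#
#.##.
.#.##
.#..#
#.##.
gen 5: #.#.#
####.
.#.##
.#..#
#.##.

15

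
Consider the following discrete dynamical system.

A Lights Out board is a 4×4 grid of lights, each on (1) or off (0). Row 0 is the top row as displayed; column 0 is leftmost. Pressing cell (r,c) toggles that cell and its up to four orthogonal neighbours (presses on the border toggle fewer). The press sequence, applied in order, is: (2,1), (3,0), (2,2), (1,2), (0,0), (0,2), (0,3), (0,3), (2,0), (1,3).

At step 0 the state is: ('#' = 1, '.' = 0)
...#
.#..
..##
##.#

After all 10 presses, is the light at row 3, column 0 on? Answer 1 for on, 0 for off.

t=0: ...#
.#..
..##
##.#
t=1: ...#
....
##.#
#..#
t=2: ...#
....
.#.#
.#.#
t=3: ...#
..#.
..#.
.###
t=4: ..##
.#.#
....
.###
t=5: ####
##.#
....
.###
t=6: #...
####
....
.###
t=7: #.##
###.
....
.###
t=8: #...
####
....
.###
t=9: #...
.###
##..
####
t=10: #..#
.#..
##.#
####

1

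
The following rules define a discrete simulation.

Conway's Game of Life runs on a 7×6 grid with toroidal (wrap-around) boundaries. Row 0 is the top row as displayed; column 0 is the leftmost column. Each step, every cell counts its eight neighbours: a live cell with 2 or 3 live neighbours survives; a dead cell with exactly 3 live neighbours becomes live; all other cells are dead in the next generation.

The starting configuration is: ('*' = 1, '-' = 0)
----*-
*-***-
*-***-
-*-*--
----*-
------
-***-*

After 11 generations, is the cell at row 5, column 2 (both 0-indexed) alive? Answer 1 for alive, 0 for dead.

1

gen 0: ----*-
*-***-
*-***-
-*-*--
----*-
------
-***-*
gen 1: *-----
--*---
*-----
-*---*
------
--***-
--***-
gen 2: -**---
-*----
**----
*-----
--***-
--*-*-
-**-**
gen 3: ---*--
------
**----
*-**-*
-**-**
------
*---**
gen 4: ----**
------
***--*
---*--
-**-**
-*-*--
----**
gen 5: ----**
-*--*-
***---
---*--
**--*-
-*-*--
*--*-*
gen 6: ---*--
-****-
****--
---*-*
**-**-
-*-*--
*-**-*
gen 7: *----*
*---*-
*----*
-----*
**-*-*
------
**-*--
gen 8: ----*-
-*--*-
*---*-
-*----
*---**
----**
**---*
gen 9: -*--*-
---**-
**---*
-*--*-
*---*-
-*----
*-----
gen 10: ---***
-****-
****-*
-*--*-
**---*
**---*
**----
gen 11: -----*
------
-----*
---**-
--*-*-
--*---
-**---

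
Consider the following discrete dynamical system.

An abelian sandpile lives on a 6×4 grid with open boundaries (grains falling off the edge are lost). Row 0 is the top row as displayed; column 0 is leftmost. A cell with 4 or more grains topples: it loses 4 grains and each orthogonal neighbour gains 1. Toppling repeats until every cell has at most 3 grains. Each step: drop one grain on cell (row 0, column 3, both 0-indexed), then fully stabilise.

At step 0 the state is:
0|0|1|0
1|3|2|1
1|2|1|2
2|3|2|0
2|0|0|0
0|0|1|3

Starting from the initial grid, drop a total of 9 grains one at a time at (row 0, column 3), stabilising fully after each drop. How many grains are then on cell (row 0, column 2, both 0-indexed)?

[0] 0|0|1|0
1|3|2|1
1|2|1|2
2|3|2|0
2|0|0|0
0|0|1|3
[1] 0|0|1|1
1|3|2|1
1|2|1|2
2|3|2|0
2|0|0|0
0|0|1|3
[2] 0|0|1|2
1|3|2|1
1|2|1|2
2|3|2|0
2|0|0|0
0|0|1|3
[3] 0|0|1|3
1|3|2|1
1|2|1|2
2|3|2|0
2|0|0|0
0|0|1|3
[4] 0|0|2|0
1|3|2|2
1|2|1|2
2|3|2|0
2|0|0|0
0|0|1|3
[5] 0|0|2|1
1|3|2|2
1|2|1|2
2|3|2|0
2|0|0|0
0|0|1|3
[6] 0|0|2|2
1|3|2|2
1|2|1|2
2|3|2|0
2|0|0|0
0|0|1|3
[7] 0|0|2|3
1|3|2|2
1|2|1|2
2|3|2|0
2|0|0|0
0|0|1|3
[8] 0|0|3|0
1|3|2|3
1|2|1|2
2|3|2|0
2|0|0|0
0|0|1|3
[9] 0|0|3|1
1|3|2|3
1|2|1|2
2|3|2|0
2|0|0|0
0|0|1|3

3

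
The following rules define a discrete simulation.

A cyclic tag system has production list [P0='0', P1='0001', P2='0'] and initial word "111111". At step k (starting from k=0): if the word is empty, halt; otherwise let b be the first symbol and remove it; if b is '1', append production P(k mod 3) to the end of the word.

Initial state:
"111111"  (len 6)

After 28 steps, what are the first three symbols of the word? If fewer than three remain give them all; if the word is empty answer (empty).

001

gen 0: "111111"  (len 6)
gen 1: "111110"  (len 6)
gen 2: "111100001"  (len 9)
gen 3: "111000010"  (len 9)
gen 4: "110000100"  (len 9)
gen 5: "100001000001"  (len 12)
gen 6: "000010000010"  (len 12)
gen 7: "00010000010"  (len 11)
gen 8: "0010000010"  (len 10)
gen 9: "010000010"  (len 9)
gen 10: "10000010"  (len 8)
gen 11: "00000100001"  (len 11)
gen 12: "0000100001"  (len 10)
gen 13: "000100001"  (len 9)
gen 14: "00100001"  (len 8)
gen 15: "0100001"  (len 7)
gen 16: "100001"  (len 6)
gen 17: "000010001"  (len 9)
gen 18: "00010001"  (len 8)
gen 19: "0010001"  (len 7)
gen 20: "010001"  (len 6)
gen 21: "10001"  (len 5)
gen 22: "00010"  (len 5)
gen 23: "0010"  (len 4)
gen 24: "010"  (len 3)
gen 25: "10"  (len 2)
gen 26: "00001"  (len 5)
gen 27: "0001"  (len 4)
gen 28: "001"  (len 3)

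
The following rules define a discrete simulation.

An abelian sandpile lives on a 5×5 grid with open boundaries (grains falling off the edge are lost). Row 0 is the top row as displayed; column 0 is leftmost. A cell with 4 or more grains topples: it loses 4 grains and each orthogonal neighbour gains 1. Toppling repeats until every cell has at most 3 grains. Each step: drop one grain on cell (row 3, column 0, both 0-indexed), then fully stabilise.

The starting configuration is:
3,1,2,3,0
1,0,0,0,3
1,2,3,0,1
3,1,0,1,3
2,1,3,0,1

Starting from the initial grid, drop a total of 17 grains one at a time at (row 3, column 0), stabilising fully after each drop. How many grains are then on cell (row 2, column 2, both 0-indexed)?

0

t=0: 3,1,2,3,0
1,0,0,0,3
1,2,3,0,1
3,1,0,1,3
2,1,3,0,1
t=1: 3,1,2,3,0
1,0,0,0,3
2,2,3,0,1
0,2,0,1,3
3,1,3,0,1
t=2: 3,1,2,3,0
1,0,0,0,3
2,2,3,0,1
1,2,0,1,3
3,1,3,0,1
t=3: 3,1,2,3,0
1,0,0,0,3
2,2,3,0,1
2,2,0,1,3
3,1,3,0,1
t=4: 3,1,2,3,0
1,0,0,0,3
2,2,3,0,1
3,2,0,1,3
3,1,3,0,1
t=5: 3,1,2,3,0
1,0,0,0,3
3,2,3,0,1
1,3,0,1,3
0,2,3,0,1
t=6: 3,1,2,3,0
1,0,0,0,3
3,2,3,0,1
2,3,0,1,3
0,2,3,0,1
t=7: 3,1,2,3,0
1,0,0,0,3
3,2,3,0,1
3,3,0,1,3
0,2,3,0,1
t=8: 3,1,2,3,0
2,1,1,0,3
1,1,0,1,1
2,1,2,1,3
1,3,3,0,1
t=9: 3,1,2,3,0
2,1,1,0,3
1,1,0,1,1
3,1,2,1,3
1,3,3,0,1
t=10: 3,1,2,3,0
2,1,1,0,3
2,1,0,1,1
0,2,2,1,3
2,3,3,0,1
t=11: 3,1,2,3,0
2,1,1,0,3
2,1,0,1,1
1,2,2,1,3
2,3,3,0,1
t=12: 3,1,2,3,0
2,1,1,0,3
2,1,0,1,1
2,2,2,1,3
2,3,3,0,1
t=13: 3,1,2,3,0
2,1,1,0,3
2,1,0,1,1
3,2,2,1,3
2,3,3,0,1
t=14: 3,1,2,3,0
2,1,1,0,3
3,1,0,1,1
0,3,2,1,3
3,3,3,0,1
t=15: 3,1,2,3,0
2,1,1,0,3
3,1,0,1,1
1,3,2,1,3
3,3,3,0,1
t=16: 3,1,2,3,0
2,1,1,0,3
3,1,0,1,1
2,3,2,1,3
3,3,3,0,1
t=17: 3,1,2,3,0
2,1,1,0,3
3,1,0,1,1
3,3,2,1,3
3,3,3,0,1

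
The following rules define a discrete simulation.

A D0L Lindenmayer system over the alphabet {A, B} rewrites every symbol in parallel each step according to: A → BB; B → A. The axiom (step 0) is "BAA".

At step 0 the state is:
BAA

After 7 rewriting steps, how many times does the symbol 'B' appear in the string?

32

0) BAA
1) ABBBB
2) BBAAAA
3) AABBBBBBBB
4) BBBBAAAAAAAA
5) AAAABBBBBBBBBBBBBBBB
6) BBBBBBBBAAAAAAAAAAAAAAAA
7) AAAAAAAABBBBBBBBBBBBBBBBBBBBBBBBBBBBBBBB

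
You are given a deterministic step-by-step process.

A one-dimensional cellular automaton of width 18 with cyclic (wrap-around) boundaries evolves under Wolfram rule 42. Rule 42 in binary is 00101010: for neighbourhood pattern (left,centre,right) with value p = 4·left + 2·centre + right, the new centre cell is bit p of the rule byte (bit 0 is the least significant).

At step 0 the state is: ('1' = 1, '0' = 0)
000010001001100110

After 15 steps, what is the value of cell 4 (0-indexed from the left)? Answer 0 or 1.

k=0  000010001001100110
k=1  000100010011001100
k=2  001000100110011000
k=3  010001001100110000
k=4  100010011001100000
k=5  000100110011000001
k=6  001001100110000010
k=7  010011001100000100
k=8  100110011000001000
k=9  001100110000010001
k=10  011001100000100010
k=11  110011000001000100
k=12  100110000010001001
k=13  001100000100010011
k=14  011000001000100110
k=15  110000010001001100

0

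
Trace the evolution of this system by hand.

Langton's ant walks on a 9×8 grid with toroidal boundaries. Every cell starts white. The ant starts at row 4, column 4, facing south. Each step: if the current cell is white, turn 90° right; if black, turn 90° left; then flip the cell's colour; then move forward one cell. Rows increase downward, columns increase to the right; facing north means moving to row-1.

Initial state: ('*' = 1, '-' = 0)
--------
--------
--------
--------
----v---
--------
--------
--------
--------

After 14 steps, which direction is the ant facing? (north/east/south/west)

step 0: --------
--------
--------
--------
----v---
--------
--------
--------
--------
step 1: --------
--------
--------
--------
---<*---
--------
--------
--------
--------
step 2: --------
--------
--------
---^----
---**---
--------
--------
--------
--------
step 3: --------
--------
--------
---*>---
---**---
--------
--------
--------
--------
step 4: --------
--------
--------
---**---
---*v---
--------
--------
--------
--------
step 5: --------
--------
--------
---**---
---*->--
--------
--------
--------
--------
step 6: --------
--------
--------
---**---
---*-*--
-----v--
--------
--------
--------
step 7: --------
--------
--------
---**---
---*-*--
----<*--
--------
--------
--------
step 8: --------
--------
--------
---**---
---*^*--
----**--
--------
--------
--------
step 9: --------
--------
--------
---**---
---**>--
----**--
--------
--------
--------
step 10: --------
--------
--------
---**^--
---**---
----**--
--------
--------
--------
step 11: --------
--------
--------
---***>-
---**---
----**--
--------
--------
--------
step 12: --------
--------
--------
---****-
---**-v-
----**--
--------
--------
--------
step 13: --------
--------
--------
---****-
---**<*-
----**--
--------
--------
--------
step 14: --------
--------
--------
---**^*-
---****-
----**--
--------
--------
--------

north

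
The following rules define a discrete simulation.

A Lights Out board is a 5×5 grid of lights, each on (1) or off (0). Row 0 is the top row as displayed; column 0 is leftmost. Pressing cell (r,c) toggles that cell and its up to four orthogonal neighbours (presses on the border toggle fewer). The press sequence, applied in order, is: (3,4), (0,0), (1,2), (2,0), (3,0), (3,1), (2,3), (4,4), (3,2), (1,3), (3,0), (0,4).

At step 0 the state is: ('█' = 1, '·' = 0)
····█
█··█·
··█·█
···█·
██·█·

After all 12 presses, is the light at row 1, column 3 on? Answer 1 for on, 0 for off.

0) ····█
█··█·
··█·█
···█·
██·█·
1) ····█
█··█·
··█··
····█
██·██
2) ██··█
···█·
··█··
····█
██·██
3) ███·█
·██··
·····
····█
██·██
4) ███·█
███··
██···
█···█
██·██
5) ███·█
███··
·█···
·█··█
·█·██
6) ███·█
███··
·····
█·█·█
···██
7) ███·█
████·
··███
█·███
···██
8) ███·█
████·
··███
█·██·
·····
9) ███·█
████·
···██
██···
··█··
10) █████
██··█
····█
██···
··█··
11) █████
██··█
█···█
·····
█·█··
12) ███··
██···
█···█
·····
█·█··

0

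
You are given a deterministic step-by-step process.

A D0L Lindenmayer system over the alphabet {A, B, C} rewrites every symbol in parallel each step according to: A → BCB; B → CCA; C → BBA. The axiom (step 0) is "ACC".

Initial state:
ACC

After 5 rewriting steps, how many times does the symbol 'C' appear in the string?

217

t=0: ACC
t=1: BCBBBABBA
t=2: CCABBACCACCACCABCBCCACCABCB
t=3: BBABBABCBCCACCABCBBBABBABCBBBABBABCBBBABBABCBCCABBACCABBABBABCBBBABBABCBCCABBACCA
t=4: CCACCABCBCCACCABCBCCABBACCABBABBABCBBBABBABCBCCABBACCACCAC…ACCACCACCABCBCCACCABCBCCABBACCABBABBABCBCCACCABCBBBABBABCB  (len 243)
t=5: BBABBABCBBBABBABCBCCABBACCABBABBABCBBBABBABCBCCABBACCABBAB…ACCABBABBABCBBBABBABCBCCABBACCACCACCABCBCCACCABCBCCABBACCA  (len 729)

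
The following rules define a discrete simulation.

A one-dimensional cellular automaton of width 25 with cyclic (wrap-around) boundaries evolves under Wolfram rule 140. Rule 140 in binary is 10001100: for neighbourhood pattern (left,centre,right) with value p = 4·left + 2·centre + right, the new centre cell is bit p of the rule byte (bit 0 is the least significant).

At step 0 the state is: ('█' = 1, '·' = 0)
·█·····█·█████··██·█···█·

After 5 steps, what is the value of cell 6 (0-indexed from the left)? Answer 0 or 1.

0

step 0: ·█·····█·█████··██·█···█·
step 1: ·█·····█·████···█··█···█·
step 2: ·█·····█·███····█··█···█·
step 3: ·█·····█·██·····█··█···█·
step 4: ·█·····█·█······█··█···█·
step 5: ·█·····█·█······█··█···█·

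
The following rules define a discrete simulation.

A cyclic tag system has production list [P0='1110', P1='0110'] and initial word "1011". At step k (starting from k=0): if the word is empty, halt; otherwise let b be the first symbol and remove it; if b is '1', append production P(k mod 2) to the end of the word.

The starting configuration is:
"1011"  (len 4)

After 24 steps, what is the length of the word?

44

step 0: "1011"  (len 4)
step 1: "0111110"  (len 7)
step 2: "111110"  (len 6)
step 3: "111101110"  (len 9)
step 4: "111011100110"  (len 12)
step 5: "110111001101110"  (len 15)
step 6: "101110011011100110"  (len 18)
step 7: "011100110111001101110"  (len 21)
step 8: "11100110111001101110"  (len 20)
step 9: "11001101110011011101110"  (len 23)
step 10: "10011011100110111011100110"  (len 26)
step 11: "00110111001101110111001101110"  (len 29)
step 12: "0110111001101110111001101110"  (len 28)
step 13: "110111001101110111001101110"  (len 27)
step 14: "101110011011101110011011100110"  (len 30)
step 15: "011100110111011100110111001101110"  (len 33)
step 16: "11100110111011100110111001101110"  (len 32)
step 17: "11001101110111001101110011011101110"  (len 35)
step 18: "10011011101110011011100110111011100110"  (len 38)
step 19: "00110111011100110111001101110111001101110"  (len 41)
step 20: "0110111011100110111001101110111001101110"  (len 40)
step 21: "110111011100110111001101110111001101110"  (len 39)
step 22: "101110111001101110011011101110011011100110"  (len 42)
step 23: "011101110011011100110111011100110111001101110"  (len 45)
step 24: "11101110011011100110111011100110111001101110"  (len 44)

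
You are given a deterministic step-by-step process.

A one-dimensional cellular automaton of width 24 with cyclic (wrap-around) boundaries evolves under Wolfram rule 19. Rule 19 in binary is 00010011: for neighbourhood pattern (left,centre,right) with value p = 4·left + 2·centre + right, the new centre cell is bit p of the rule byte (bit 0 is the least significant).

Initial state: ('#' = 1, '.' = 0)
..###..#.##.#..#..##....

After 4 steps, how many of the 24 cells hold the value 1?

11

0) ..###..#.##.#..#..##....
1) ##...##......##.##..####
2) ..###..######.....##....
3) ##...##......#####..####
4) ..###..######.....##....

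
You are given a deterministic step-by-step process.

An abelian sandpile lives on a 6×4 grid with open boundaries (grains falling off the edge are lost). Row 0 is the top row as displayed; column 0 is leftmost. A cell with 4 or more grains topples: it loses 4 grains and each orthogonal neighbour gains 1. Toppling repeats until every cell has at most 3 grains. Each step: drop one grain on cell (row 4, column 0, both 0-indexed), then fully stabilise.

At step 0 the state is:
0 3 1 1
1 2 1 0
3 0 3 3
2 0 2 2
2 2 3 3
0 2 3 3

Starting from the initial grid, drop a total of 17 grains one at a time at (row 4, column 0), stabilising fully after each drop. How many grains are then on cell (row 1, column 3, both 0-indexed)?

[0] 0 3 1 1
1 2 1 0
3 0 3 3
2 0 2 2
2 2 3 3
0 2 3 3
[1] 0 3 1 1
1 2 1 0
3 0 3 3
2 0 2 2
3 2 3 3
0 2 3 3
[2] 0 3 1 1
1 2 1 0
3 0 3 3
3 0 2 2
0 3 3 3
1 2 3 3
[3] 0 3 1 1
1 2 1 0
3 0 3 3
3 0 2 2
1 3 3 3
1 2 3 3
[4] 0 3 1 1
1 2 1 0
3 0 3 3
3 0 2 2
2 3 3 3
1 2 3 3
[5] 0 3 1 1
1 2 1 0
3 0 3 3
3 0 2 2
3 3 3 3
1 2 3 3
[6] 0 3 1 1
2 2 1 0
0 1 3 3
1 2 3 3
2 2 2 1
3 0 2 1
[7] 0 3 1 1
2 2 1 0
0 1 3 3
1 2 3 3
3 2 2 1
3 0 2 1
[8] 0 3 1 1
2 2 1 0
0 1 3 3
2 2 3 3
1 3 2 1
0 1 2 1
[9] 0 3 1 1
2 2 1 0
0 1 3 3
2 2 3 3
2 3 2 1
0 1 2 1
[10] 0 3 1 1
2 2 1 0
0 1 3 3
2 2 3 3
3 3 2 1
0 1 2 1
[11] 0 3 1 1
2 2 1 0
0 1 3 3
3 3 3 3
1 0 3 1
1 2 2 1
[12] 0 3 1 1
2 2 1 0
0 1 3 3
3 3 3 3
2 0 3 1
1 2 2 1
[13] 0 3 1 1
2 2 1 0
0 1 3 3
3 3 3 3
3 0 3 1
1 2 2 1
[14] 0 3 1 1
2 2 2 1
1 3 1 1
1 1 3 1
1 3 0 3
2 2 3 1
[15] 0 3 1 1
2 2 2 1
1 3 1 1
1 1 3 1
2 3 0 3
2 2 3 1
[16] 0 3 1 1
2 2 2 1
1 3 1 1
1 1 3 1
3 3 0 3
2 2 3 1
[17] 0 3 1 1
2 2 2 1
1 3 1 1
2 2 3 1
1 0 1 3
3 3 3 1

1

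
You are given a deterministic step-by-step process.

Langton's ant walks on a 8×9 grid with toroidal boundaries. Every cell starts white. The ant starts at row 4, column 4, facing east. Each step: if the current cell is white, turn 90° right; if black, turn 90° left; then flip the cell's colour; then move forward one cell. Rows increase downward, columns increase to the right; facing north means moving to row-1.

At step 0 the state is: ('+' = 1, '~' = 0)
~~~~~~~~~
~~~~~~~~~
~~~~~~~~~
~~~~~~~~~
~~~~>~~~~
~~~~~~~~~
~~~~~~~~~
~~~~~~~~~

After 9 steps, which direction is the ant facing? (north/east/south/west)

north

t=0: ~~~~~~~~~
~~~~~~~~~
~~~~~~~~~
~~~~~~~~~
~~~~>~~~~
~~~~~~~~~
~~~~~~~~~
~~~~~~~~~
t=1: ~~~~~~~~~
~~~~~~~~~
~~~~~~~~~
~~~~~~~~~
~~~~+~~~~
~~~~v~~~~
~~~~~~~~~
~~~~~~~~~
t=2: ~~~~~~~~~
~~~~~~~~~
~~~~~~~~~
~~~~~~~~~
~~~~+~~~~
~~~<+~~~~
~~~~~~~~~
~~~~~~~~~
t=3: ~~~~~~~~~
~~~~~~~~~
~~~~~~~~~
~~~~~~~~~
~~~^+~~~~
~~~++~~~~
~~~~~~~~~
~~~~~~~~~
t=4: ~~~~~~~~~
~~~~~~~~~
~~~~~~~~~
~~~~~~~~~
~~~+>~~~~
~~~++~~~~
~~~~~~~~~
~~~~~~~~~
t=5: ~~~~~~~~~
~~~~~~~~~
~~~~~~~~~
~~~~^~~~~
~~~+~~~~~
~~~++~~~~
~~~~~~~~~
~~~~~~~~~
t=6: ~~~~~~~~~
~~~~~~~~~
~~~~~~~~~
~~~~+>~~~
~~~+~~~~~
~~~++~~~~
~~~~~~~~~
~~~~~~~~~
t=7: ~~~~~~~~~
~~~~~~~~~
~~~~~~~~~
~~~~++~~~
~~~+~v~~~
~~~++~~~~
~~~~~~~~~
~~~~~~~~~
t=8: ~~~~~~~~~
~~~~~~~~~
~~~~~~~~~
~~~~++~~~
~~~+<+~~~
~~~++~~~~
~~~~~~~~~
~~~~~~~~~
t=9: ~~~~~~~~~
~~~~~~~~~
~~~~~~~~~
~~~~^+~~~
~~~+++~~~
~~~++~~~~
~~~~~~~~~
~~~~~~~~~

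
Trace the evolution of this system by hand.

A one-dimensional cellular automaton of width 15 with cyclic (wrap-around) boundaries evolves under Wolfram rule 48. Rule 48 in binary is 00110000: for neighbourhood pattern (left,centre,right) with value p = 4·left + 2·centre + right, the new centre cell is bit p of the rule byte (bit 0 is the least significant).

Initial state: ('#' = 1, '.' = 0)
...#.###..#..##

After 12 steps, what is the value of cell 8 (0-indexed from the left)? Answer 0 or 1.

step 0: ...#.###..#..##
step 1: #...#...#..#...
step 2: .#...#...#..#..
step 3: ..#...#...#..#.
step 4: ...#...#...#..#
step 5: #...#...#...#..
step 6: .#...#...#...#.
step 7: ..#...#...#...#
step 8: #..#...#...#...
step 9: .#..#...#...#..
step 10: ..#..#...#...#.
step 11: ...#..#...#...#
step 12: #...#..#...#...

0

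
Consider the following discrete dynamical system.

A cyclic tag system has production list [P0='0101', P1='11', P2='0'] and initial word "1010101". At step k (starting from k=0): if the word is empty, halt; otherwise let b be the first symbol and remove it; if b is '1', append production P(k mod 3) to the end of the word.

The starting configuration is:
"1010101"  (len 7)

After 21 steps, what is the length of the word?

t=0: "1010101"  (len 7)
t=1: "0101010101"  (len 10)
t=2: "101010101"  (len 9)
t=3: "010101010"  (len 9)
t=4: "10101010"  (len 8)
t=5: "010101011"  (len 9)
t=6: "10101011"  (len 8)
t=7: "01010110101"  (len 11)
t=8: "1010110101"  (len 10)
t=9: "0101101010"  (len 10)
t=10: "101101010"  (len 9)
t=11: "0110101011"  (len 10)
t=12: "110101011"  (len 9)
t=13: "101010110101"  (len 12)
t=14: "0101011010111"  (len 13)
t=15: "101011010111"  (len 12)
t=16: "010110101110101"  (len 15)
t=17: "10110101110101"  (len 14)
t=18: "01101011101010"  (len 14)
t=19: "1101011101010"  (len 13)
t=20: "10101110101011"  (len 14)
t=21: "01011101010110"  (len 14)

14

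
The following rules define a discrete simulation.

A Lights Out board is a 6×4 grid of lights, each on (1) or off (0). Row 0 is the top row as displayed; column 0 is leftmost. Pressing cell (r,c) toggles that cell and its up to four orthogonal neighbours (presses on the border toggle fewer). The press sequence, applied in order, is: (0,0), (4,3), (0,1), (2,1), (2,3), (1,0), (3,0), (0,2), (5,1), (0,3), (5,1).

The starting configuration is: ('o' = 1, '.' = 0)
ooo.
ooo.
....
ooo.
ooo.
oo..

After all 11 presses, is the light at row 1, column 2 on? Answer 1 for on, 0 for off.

0

step 0: ooo.
ooo.
....
ooo.
ooo.
oo..
step 1: ..o.
.oo.
....
ooo.
ooo.
oo..
step 2: ..o.
.oo.
....
oooo
oo.o
oo.o
step 3: oo..
..o.
....
oooo
oo.o
oo.o
step 4: oo..
.oo.
ooo.
o.oo
oo.o
oo.o
step 5: oo..
.ooo
oo.o
o.o.
oo.o
oo.o
step 6: .o..
o.oo
.o.o
o.o.
oo.o
oo.o
step 7: .o..
o.oo
oo.o
.oo.
.o.o
oo.o
step 8: ..oo
o..o
oo.o
.oo.
.o.o
oo.o
step 9: ..oo
o..o
oo.o
.oo.
...o
..oo
step 10: ....
o...
oo.o
.oo.
...o
..oo
step 11: ....
o...
oo.o
.oo.
.o.o
oo.o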